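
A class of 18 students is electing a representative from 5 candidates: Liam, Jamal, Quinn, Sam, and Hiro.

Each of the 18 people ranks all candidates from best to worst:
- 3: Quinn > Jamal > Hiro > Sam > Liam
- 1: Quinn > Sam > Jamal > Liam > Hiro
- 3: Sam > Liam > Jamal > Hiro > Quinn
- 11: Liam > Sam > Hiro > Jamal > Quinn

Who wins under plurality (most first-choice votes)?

Liam

First-place votes: Liam 11, Jamal 0, Quinn 4, Sam 3, Hiro 0.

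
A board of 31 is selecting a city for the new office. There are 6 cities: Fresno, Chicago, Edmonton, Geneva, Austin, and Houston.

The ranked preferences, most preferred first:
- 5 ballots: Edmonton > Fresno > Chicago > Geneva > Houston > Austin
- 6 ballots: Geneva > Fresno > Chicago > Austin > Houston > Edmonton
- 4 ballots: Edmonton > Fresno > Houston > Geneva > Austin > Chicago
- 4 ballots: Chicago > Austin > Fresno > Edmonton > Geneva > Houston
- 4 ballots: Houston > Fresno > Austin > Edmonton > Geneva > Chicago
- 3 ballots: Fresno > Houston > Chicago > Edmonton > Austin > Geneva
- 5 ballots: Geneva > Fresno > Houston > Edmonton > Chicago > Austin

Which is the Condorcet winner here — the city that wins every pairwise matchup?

Fresno

Fresno vs Chicago: 27–4
Fresno vs Edmonton: 22–9
Fresno vs Geneva: 20–11
Fresno vs Austin: 27–4
Fresno vs Houston: 27–4
Fresno beats every other city.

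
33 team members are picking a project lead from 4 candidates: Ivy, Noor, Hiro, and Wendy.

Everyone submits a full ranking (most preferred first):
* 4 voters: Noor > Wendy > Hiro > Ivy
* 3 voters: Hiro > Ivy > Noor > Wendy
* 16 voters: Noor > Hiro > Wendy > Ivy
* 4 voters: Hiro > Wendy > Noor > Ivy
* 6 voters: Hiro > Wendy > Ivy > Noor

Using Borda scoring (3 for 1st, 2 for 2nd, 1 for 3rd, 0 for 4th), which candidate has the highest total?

Hiro

Ivy: 4×0 + 3×2 + 16×0 + 4×0 + 6×1 = 12
Noor: 4×3 + 3×1 + 16×3 + 4×1 + 6×0 = 67
Hiro: 4×1 + 3×3 + 16×2 + 4×3 + 6×3 = 75
Wendy: 4×2 + 3×0 + 16×1 + 4×2 + 6×2 = 44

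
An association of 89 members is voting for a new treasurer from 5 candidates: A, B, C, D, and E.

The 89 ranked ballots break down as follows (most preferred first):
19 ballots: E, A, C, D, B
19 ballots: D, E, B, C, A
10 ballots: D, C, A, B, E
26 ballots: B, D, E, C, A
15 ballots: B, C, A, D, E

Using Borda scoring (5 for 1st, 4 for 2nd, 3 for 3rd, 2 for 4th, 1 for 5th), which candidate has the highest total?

D

A: 19×4 + 19×1 + 10×3 + 26×1 + 15×3 = 196
B: 19×1 + 19×3 + 10×2 + 26×5 + 15×5 = 301
C: 19×3 + 19×2 + 10×4 + 26×2 + 15×4 = 247
D: 19×2 + 19×5 + 10×5 + 26×4 + 15×2 = 317
E: 19×5 + 19×4 + 10×1 + 26×3 + 15×1 = 274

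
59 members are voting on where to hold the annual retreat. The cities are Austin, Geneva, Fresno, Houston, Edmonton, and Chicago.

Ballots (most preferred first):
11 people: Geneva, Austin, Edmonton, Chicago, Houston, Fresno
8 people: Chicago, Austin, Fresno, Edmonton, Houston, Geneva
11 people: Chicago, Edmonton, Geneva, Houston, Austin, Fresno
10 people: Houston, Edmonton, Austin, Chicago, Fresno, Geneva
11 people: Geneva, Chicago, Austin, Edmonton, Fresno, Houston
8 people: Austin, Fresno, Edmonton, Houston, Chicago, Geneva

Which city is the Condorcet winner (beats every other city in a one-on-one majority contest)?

Chicago vs Austin: 30–29
Chicago vs Geneva: 37–22
Chicago vs Fresno: 51–8
Chicago vs Houston: 41–18
Chicago vs Edmonton: 30–29
Chicago beats every other city.

Chicago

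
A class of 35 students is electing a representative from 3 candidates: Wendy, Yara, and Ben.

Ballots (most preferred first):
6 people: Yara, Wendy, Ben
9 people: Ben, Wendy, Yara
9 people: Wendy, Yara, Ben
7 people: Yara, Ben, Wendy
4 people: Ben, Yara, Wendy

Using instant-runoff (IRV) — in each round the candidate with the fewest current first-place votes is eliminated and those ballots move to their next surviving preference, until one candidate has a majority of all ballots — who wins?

Round 1: Wendy 9, Yara 13, Ben 13. Wendy eliminated.
Round 2: Yara 22, Ben 13. Yara has a majority (≥18).

Yara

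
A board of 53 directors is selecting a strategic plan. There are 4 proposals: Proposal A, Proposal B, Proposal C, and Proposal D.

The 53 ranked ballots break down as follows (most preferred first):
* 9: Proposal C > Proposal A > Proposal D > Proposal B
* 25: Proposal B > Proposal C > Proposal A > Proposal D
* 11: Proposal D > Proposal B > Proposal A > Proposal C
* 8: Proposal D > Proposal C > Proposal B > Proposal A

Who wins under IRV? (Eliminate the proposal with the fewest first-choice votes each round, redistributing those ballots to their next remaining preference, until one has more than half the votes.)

Round 1: Proposal A 0, Proposal B 25, Proposal C 9, Proposal D 19. Proposal A eliminated.
Round 2: Proposal B 25, Proposal C 9, Proposal D 19. Proposal C eliminated.
Round 3: Proposal B 25, Proposal D 28. Proposal D has a majority (≥27).

Proposal D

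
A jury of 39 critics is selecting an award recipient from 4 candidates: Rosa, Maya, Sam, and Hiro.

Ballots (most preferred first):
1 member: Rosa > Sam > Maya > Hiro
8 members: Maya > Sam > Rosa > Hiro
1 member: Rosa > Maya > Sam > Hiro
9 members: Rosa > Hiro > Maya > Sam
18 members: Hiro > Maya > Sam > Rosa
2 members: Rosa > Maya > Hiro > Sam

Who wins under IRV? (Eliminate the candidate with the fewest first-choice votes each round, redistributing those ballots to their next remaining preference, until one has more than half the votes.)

Rosa

Round 1: Rosa 13, Maya 8, Sam 0, Hiro 18. Sam eliminated.
Round 2: Rosa 13, Maya 8, Hiro 18. Maya eliminated.
Round 3: Rosa 21, Hiro 18. Rosa has a majority (≥20).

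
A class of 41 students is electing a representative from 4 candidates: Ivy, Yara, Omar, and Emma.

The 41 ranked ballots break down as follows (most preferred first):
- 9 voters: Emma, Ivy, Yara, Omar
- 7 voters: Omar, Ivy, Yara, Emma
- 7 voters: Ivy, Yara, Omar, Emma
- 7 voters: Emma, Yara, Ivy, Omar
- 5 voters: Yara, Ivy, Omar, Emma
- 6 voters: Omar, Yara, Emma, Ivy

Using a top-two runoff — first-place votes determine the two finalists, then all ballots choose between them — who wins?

Omar

Round 1 first-place votes: Ivy 7, Yara 5, Omar 13, Emma 16. Emma and Omar advance.
Runoff: Emma is ranked above Omar on 16 ballots, Omar above Emma on 25.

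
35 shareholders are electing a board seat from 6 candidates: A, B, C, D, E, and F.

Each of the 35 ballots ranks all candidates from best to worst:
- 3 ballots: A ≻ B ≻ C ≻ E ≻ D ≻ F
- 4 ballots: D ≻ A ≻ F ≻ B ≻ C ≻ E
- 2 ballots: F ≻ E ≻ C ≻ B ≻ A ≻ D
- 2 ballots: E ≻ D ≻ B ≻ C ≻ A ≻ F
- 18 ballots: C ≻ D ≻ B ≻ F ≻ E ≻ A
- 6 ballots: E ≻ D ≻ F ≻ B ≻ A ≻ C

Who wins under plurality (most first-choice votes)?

C

First-place votes: A 3, B 0, C 18, D 4, E 8, F 2.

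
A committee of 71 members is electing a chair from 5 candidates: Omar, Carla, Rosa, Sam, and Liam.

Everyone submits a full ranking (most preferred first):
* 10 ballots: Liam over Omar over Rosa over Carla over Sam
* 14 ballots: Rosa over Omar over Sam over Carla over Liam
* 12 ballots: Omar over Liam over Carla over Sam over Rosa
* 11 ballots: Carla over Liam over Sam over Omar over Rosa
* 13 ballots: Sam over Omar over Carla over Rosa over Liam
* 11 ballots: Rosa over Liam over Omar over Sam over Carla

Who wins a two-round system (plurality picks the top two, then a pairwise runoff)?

Round 1 first-place votes: Omar 12, Carla 11, Rosa 25, Sam 13, Liam 10. Rosa and Sam advance.
Runoff: Rosa is ranked above Sam on 35 ballots, Sam above Rosa on 36.

Sam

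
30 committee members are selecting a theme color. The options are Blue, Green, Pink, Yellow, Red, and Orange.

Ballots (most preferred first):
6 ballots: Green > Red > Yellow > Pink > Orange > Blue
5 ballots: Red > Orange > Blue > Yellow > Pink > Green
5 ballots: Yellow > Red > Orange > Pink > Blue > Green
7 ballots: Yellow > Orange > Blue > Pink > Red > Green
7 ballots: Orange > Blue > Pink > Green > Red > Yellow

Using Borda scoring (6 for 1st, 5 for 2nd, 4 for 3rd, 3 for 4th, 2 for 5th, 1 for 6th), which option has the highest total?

Orange

Blue: 6×1 + 5×4 + 5×2 + 7×4 + 7×5 = 99
Green: 6×6 + 5×1 + 5×1 + 7×1 + 7×3 = 74
Pink: 6×3 + 5×2 + 5×3 + 7×3 + 7×4 = 92
Yellow: 6×4 + 5×3 + 5×6 + 7×6 + 7×1 = 118
Red: 6×5 + 5×6 + 5×5 + 7×2 + 7×2 = 113
Orange: 6×2 + 5×5 + 5×4 + 7×5 + 7×6 = 134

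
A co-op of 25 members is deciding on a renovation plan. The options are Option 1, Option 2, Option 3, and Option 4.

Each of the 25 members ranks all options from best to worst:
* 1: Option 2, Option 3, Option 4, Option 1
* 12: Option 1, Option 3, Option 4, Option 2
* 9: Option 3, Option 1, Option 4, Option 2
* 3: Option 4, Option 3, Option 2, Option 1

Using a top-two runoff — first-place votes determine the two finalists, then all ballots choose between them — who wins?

Round 1 first-place votes: Option 1 12, Option 2 1, Option 3 9, Option 4 3. Option 1 and Option 3 advance.
Runoff: Option 1 is ranked above Option 3 on 12 ballots, Option 3 above Option 1 on 13.

Option 3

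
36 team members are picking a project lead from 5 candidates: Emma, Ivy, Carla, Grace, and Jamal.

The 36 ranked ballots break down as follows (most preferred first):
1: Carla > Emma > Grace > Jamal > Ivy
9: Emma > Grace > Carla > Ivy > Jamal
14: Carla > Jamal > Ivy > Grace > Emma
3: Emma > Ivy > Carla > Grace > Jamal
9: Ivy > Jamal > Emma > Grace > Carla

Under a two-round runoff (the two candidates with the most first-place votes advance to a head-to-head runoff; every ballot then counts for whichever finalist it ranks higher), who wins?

Emma

Round 1 first-place votes: Emma 12, Ivy 9, Carla 15, Grace 0, Jamal 0. Carla and Emma advance.
Runoff: Carla is ranked above Emma on 15 ballots, Emma above Carla on 21.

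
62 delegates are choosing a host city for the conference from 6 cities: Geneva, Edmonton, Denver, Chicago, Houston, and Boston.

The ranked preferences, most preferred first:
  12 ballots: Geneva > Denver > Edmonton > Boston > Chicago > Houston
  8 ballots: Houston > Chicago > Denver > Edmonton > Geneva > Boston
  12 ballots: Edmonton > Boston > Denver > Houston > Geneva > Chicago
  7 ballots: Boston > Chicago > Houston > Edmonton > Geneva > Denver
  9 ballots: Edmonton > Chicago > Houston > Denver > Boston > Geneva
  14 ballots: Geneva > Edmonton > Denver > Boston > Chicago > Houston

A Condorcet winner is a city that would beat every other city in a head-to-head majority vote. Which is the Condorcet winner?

Edmonton vs Geneva: 36–26
Edmonton vs Denver: 42–20
Edmonton vs Chicago: 47–15
Edmonton vs Houston: 47–15
Edmonton vs Boston: 55–7
Edmonton beats every other city.

Edmonton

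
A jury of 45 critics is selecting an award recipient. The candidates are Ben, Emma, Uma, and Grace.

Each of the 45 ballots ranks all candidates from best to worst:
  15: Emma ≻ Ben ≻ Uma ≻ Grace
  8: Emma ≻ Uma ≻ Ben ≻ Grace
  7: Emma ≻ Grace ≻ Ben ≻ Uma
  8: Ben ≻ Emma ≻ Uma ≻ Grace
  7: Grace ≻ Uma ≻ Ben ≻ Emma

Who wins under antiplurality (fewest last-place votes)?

Last-place votes: Ben 0, Emma 7, Uma 7, Grace 31.

Ben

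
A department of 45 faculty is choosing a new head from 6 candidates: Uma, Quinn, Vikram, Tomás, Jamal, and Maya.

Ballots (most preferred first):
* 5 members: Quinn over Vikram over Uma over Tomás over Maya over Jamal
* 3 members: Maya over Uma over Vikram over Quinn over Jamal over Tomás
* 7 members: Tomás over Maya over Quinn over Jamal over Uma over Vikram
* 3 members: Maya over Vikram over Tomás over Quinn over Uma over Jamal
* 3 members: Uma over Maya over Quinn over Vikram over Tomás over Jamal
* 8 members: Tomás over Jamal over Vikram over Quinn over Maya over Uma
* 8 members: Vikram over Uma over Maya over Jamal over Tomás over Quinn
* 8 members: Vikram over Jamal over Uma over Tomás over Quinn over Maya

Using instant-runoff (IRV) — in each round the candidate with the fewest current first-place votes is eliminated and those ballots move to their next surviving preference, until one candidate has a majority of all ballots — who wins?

Vikram

Round 1: Uma 3, Quinn 5, Vikram 16, Tomás 15, Jamal 0, Maya 6. Jamal eliminated.
Round 2: Uma 3, Quinn 5, Vikram 16, Tomás 15, Maya 6. Uma eliminated.
Round 3: Quinn 5, Vikram 16, Tomás 15, Maya 9. Quinn eliminated.
Round 4: Vikram 21, Tomás 15, Maya 9. Maya eliminated.
Round 5: Vikram 30, Tomás 15. Vikram has a majority (≥23).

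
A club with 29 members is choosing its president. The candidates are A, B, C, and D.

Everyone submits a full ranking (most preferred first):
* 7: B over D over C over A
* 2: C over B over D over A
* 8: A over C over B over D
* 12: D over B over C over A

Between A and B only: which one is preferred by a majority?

B

A is ranked above B on 8 ballots; B above A on 21.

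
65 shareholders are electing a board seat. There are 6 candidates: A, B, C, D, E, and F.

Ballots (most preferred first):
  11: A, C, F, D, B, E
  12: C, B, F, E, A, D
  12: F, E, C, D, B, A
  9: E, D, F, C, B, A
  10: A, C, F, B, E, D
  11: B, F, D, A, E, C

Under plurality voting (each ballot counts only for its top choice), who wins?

A

First-place votes: A 21, B 11, C 12, D 0, E 9, F 12.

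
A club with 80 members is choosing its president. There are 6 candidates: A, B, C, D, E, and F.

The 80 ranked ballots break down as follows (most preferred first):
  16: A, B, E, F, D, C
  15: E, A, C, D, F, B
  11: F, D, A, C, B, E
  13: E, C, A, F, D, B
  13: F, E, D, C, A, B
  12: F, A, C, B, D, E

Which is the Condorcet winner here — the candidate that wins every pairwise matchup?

E vs A: 41–39
E vs B: 41–39
E vs C: 57–23
E vs D: 57–23
E vs F: 44–36
E beats every other candidate.

E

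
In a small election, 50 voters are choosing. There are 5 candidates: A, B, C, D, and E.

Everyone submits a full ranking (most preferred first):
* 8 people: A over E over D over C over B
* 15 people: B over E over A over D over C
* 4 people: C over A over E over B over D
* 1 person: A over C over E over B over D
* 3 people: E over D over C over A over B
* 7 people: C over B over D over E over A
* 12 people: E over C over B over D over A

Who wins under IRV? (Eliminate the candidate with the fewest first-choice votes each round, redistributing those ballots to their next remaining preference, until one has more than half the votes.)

Round 1: A 9, B 15, C 11, D 0, E 15. D eliminated.
Round 2: A 9, B 15, C 11, E 15. A eliminated.
Round 3: B 15, C 12, E 23. C eliminated.
Round 4: B 22, E 28. E has a majority (≥26).

E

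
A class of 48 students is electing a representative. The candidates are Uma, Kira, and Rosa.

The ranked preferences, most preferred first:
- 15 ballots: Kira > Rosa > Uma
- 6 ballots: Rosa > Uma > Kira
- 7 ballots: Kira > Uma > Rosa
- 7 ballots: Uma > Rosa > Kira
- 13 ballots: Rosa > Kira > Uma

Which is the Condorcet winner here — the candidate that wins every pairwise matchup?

Rosa

Rosa vs Uma: 34–14
Rosa vs Kira: 26–22
Rosa beats every other candidate.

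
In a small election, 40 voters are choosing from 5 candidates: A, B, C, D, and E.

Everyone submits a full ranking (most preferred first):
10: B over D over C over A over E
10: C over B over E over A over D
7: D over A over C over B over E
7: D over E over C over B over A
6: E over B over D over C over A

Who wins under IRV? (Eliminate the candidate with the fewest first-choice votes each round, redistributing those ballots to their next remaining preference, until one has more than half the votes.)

B

Round 1: A 0, B 10, C 10, D 14, E 6. A eliminated.
Round 2: B 10, C 10, D 14, E 6. E eliminated.
Round 3: B 16, C 10, D 14. C eliminated.
Round 4: B 26, D 14. B has a majority (≥21).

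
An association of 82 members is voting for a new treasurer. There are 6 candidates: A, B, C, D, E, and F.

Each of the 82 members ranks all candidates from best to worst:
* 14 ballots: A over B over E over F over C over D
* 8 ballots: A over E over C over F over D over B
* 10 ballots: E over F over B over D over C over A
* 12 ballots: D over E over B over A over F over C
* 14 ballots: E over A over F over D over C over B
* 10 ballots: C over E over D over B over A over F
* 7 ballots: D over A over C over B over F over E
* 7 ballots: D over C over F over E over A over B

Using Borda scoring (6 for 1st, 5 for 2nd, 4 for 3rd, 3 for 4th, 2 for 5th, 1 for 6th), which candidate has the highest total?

E

A: 14×6 + 8×6 + 10×1 + 12×3 + 14×5 + 10×2 + 7×5 + 7×2 = 317
B: 14×5 + 8×1 + 10×4 + 12×4 + 14×1 + 10×3 + 7×3 + 7×1 = 238
C: 14×2 + 8×4 + 10×2 + 12×1 + 14×2 + 10×6 + 7×4 + 7×5 = 243
D: 14×1 + 8×2 + 10×3 + 12×6 + 14×3 + 10×4 + 7×6 + 7×6 = 298
E: 14×4 + 8×5 + 10×6 + 12×5 + 14×6 + 10×5 + 7×1 + 7×3 = 378
F: 14×3 + 8×3 + 10×5 + 12×2 + 14×4 + 10×1 + 7×2 + 7×4 = 248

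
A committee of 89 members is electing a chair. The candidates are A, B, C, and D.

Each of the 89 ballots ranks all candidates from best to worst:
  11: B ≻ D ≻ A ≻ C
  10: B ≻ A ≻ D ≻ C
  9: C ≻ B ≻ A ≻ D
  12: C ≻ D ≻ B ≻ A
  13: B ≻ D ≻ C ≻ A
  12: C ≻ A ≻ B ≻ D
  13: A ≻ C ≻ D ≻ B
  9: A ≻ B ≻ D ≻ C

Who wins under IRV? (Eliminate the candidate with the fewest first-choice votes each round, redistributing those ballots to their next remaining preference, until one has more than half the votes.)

Round 1: A 22, B 34, C 33, D 0. D eliminated.
Round 2: A 22, B 34, C 33. A eliminated.
Round 3: B 43, C 46. C has a majority (≥45).

C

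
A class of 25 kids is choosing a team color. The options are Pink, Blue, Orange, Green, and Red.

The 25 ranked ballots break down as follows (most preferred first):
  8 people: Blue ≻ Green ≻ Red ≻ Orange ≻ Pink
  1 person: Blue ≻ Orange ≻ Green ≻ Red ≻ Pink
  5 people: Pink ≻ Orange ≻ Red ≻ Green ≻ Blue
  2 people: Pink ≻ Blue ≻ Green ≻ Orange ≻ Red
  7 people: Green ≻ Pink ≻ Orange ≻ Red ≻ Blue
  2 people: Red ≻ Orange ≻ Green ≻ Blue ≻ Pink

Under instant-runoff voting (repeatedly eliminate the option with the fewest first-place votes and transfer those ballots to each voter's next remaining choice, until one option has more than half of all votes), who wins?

Round 1: Pink 7, Blue 9, Orange 0, Green 7, Red 2. Orange eliminated.
Round 2: Pink 7, Blue 9, Green 7, Red 2. Red eliminated.
Round 3: Pink 7, Blue 9, Green 9. Pink eliminated.
Round 4: Blue 11, Green 14. Green has a majority (≥13).

Green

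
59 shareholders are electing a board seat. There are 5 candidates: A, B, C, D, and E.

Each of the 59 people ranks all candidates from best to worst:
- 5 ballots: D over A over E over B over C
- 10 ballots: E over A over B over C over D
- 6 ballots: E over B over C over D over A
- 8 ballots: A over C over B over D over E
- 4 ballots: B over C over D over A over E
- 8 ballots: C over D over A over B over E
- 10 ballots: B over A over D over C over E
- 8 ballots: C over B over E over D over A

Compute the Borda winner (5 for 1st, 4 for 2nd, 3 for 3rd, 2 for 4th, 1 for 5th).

A: 5×4 + 10×4 + 6×1 + 8×5 + 4×2 + 8×3 + 10×4 + 8×1 = 186
B: 5×2 + 10×3 + 6×4 + 8×3 + 4×5 + 8×2 + 10×5 + 8×4 = 206
C: 5×1 + 10×2 + 6×3 + 8×4 + 4×4 + 8×5 + 10×2 + 8×5 = 191
D: 5×5 + 10×1 + 6×2 + 8×2 + 4×3 + 8×4 + 10×3 + 8×2 = 153
E: 5×3 + 10×5 + 6×5 + 8×1 + 4×1 + 8×1 + 10×1 + 8×3 = 149

B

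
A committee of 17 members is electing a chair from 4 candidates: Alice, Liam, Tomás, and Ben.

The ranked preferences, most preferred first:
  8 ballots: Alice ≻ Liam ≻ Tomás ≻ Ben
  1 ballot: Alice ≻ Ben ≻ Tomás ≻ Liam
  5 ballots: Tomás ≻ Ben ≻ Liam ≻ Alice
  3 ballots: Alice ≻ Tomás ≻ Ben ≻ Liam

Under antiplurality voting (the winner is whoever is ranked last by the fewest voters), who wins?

Tomás

Last-place votes: Alice 5, Liam 4, Tomás 0, Ben 8.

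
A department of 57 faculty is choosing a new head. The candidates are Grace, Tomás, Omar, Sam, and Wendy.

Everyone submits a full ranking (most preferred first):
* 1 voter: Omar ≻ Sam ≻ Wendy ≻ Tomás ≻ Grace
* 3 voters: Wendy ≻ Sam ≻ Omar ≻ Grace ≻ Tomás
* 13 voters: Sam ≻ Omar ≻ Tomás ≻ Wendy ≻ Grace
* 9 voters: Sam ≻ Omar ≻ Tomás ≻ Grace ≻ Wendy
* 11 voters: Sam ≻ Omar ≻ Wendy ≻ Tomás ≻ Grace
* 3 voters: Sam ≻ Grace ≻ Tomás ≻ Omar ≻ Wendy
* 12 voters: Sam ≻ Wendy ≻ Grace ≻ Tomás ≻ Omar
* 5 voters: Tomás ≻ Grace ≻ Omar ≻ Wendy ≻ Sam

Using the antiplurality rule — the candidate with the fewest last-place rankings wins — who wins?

Last-place votes: Grace 25, Tomás 3, Omar 12, Sam 5, Wendy 12.

Tomás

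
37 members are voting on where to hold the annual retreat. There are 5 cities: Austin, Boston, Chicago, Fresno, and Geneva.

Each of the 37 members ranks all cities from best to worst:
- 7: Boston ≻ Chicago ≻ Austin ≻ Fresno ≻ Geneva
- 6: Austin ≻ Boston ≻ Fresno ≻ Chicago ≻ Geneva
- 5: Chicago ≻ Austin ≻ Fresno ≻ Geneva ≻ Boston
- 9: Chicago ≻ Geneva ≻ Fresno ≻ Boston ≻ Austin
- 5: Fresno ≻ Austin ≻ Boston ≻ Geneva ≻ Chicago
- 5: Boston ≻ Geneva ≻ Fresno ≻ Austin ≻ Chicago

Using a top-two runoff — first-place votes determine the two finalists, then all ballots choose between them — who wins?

Round 1 first-place votes: Austin 6, Boston 12, Chicago 14, Fresno 5, Geneva 0. Chicago and Boston advance.
Runoff: Chicago is ranked above Boston on 14 ballots, Boston above Chicago on 23.

Boston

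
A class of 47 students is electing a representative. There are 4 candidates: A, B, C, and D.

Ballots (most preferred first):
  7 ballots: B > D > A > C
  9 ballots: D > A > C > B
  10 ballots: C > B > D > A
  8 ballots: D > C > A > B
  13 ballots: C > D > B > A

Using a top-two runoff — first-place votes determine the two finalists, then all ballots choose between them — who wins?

Round 1 first-place votes: A 0, B 7, C 23, D 17. C and D advance.
Runoff: C is ranked above D on 23 ballots, D above C on 24.

D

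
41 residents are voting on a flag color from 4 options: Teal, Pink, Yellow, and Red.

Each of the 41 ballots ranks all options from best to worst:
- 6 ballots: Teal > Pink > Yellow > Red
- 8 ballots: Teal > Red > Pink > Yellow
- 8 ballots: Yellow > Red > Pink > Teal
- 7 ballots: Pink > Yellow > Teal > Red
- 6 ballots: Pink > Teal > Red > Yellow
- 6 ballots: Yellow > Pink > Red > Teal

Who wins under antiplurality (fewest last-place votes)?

Pink

Last-place votes: Teal 14, Pink 0, Yellow 14, Red 13.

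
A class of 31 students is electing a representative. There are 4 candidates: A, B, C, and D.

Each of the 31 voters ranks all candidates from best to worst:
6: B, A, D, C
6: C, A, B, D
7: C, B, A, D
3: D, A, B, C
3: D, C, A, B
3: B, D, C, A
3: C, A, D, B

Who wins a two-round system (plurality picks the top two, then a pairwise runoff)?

Round 1 first-place votes: A 0, B 9, C 16, D 6. C and B advance.
Runoff: C is ranked above B on 19 ballots, B above C on 12.

C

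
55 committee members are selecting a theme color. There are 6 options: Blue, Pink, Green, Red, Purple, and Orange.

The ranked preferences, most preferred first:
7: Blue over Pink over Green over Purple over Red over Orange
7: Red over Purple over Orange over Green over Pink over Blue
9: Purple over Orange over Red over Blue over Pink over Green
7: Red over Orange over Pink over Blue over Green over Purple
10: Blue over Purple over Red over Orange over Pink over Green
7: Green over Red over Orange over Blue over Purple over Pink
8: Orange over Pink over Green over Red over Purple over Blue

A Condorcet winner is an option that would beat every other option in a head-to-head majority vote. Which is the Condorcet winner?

Red vs Blue: 38–17
Red vs Pink: 40–15
Red vs Green: 33–22
Red vs Purple: 29–26
Red vs Orange: 38–17
Red beats every other option.

Red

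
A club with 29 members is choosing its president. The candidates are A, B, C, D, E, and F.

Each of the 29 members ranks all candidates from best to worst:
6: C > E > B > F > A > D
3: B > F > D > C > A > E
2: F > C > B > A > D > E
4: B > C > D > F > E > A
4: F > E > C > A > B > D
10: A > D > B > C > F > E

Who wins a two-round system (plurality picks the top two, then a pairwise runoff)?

B

Round 1 first-place votes: A 10, B 7, C 6, D 0, E 0, F 6. A and B advance.
Runoff: A is ranked above B on 14 ballots, B above A on 15.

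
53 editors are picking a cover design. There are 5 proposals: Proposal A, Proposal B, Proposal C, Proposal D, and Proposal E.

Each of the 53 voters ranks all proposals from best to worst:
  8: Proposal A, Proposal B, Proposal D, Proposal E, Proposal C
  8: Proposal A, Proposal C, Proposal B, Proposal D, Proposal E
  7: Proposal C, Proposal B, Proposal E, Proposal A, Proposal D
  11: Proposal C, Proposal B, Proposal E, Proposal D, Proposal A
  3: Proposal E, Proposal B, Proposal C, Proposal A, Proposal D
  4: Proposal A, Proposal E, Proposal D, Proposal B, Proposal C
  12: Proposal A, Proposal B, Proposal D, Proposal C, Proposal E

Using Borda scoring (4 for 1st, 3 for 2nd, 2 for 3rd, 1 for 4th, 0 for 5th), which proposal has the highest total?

Proposal A: 8×4 + 8×4 + 7×1 + 11×0 + 3×1 + 4×4 + 12×4 = 138
Proposal B: 8×3 + 8×2 + 7×3 + 11×3 + 3×3 + 4×1 + 12×3 = 143
Proposal C: 8×0 + 8×3 + 7×4 + 11×4 + 3×2 + 4×0 + 12×1 = 114
Proposal D: 8×2 + 8×1 + 7×0 + 11×1 + 3×0 + 4×2 + 12×2 = 67
Proposal E: 8×1 + 8×0 + 7×2 + 11×2 + 3×4 + 4×3 + 12×0 = 68

Proposal B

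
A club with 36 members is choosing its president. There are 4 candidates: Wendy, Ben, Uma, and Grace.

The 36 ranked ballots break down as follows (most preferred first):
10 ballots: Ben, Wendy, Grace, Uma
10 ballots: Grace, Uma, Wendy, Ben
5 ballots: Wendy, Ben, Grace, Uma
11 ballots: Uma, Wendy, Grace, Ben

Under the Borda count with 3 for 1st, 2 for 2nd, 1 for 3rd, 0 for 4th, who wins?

Wendy: 10×2 + 10×1 + 5×3 + 11×2 = 67
Ben: 10×3 + 10×0 + 5×2 + 11×0 = 40
Uma: 10×0 + 10×2 + 5×0 + 11×3 = 53
Grace: 10×1 + 10×3 + 5×1 + 11×1 = 56

Wendy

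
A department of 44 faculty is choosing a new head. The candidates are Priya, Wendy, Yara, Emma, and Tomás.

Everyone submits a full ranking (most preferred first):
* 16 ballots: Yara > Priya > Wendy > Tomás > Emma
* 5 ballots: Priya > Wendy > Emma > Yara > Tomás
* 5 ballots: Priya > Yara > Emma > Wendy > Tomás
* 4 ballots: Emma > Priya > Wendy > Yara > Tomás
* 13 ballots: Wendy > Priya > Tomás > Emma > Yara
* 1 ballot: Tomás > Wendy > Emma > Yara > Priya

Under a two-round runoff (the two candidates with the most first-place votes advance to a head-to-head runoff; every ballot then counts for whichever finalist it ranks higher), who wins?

Wendy

Round 1 first-place votes: Priya 10, Wendy 13, Yara 16, Emma 4, Tomás 1. Yara and Wendy advance.
Runoff: Yara is ranked above Wendy on 21 ballots, Wendy above Yara on 23.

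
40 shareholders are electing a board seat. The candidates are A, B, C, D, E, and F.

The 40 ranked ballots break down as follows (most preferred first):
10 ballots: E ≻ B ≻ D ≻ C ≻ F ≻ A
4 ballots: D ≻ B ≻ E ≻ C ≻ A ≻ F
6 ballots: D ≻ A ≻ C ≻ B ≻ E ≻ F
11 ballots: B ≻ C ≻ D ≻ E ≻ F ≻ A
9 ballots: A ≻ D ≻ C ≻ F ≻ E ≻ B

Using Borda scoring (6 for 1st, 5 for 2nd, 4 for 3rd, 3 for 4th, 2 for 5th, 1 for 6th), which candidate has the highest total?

D

A: 10×1 + 4×2 + 6×5 + 11×1 + 9×6 = 113
B: 10×5 + 4×5 + 6×3 + 11×6 + 9×1 = 163
C: 10×3 + 4×3 + 6×4 + 11×5 + 9×4 = 157
D: 10×4 + 4×6 + 6×6 + 11×4 + 9×5 = 189
E: 10×6 + 4×4 + 6×2 + 11×3 + 9×2 = 139
F: 10×2 + 4×1 + 6×1 + 11×2 + 9×3 = 79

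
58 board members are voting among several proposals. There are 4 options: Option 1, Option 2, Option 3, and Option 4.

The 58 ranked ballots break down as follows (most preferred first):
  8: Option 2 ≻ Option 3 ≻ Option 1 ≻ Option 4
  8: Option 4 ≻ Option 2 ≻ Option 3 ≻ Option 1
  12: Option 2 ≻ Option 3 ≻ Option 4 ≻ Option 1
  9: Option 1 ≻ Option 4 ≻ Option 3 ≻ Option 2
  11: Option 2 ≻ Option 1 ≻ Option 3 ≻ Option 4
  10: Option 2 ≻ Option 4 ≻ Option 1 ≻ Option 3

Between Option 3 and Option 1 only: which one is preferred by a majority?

Option 1

Option 3 is ranked above Option 1 on 28 ballots; Option 1 above Option 3 on 30.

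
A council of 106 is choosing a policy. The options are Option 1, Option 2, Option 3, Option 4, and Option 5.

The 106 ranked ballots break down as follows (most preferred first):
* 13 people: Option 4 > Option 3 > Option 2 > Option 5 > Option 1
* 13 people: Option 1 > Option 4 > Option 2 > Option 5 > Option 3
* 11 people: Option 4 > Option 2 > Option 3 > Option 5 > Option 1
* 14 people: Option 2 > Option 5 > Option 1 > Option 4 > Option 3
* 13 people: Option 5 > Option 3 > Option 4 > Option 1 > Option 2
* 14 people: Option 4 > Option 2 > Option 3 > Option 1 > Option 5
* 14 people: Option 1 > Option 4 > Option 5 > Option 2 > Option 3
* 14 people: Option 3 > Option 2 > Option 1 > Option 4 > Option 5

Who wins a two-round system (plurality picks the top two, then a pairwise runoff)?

Round 1 first-place votes: Option 1 27, Option 2 14, Option 3 14, Option 4 38, Option 5 13. Option 4 and Option 1 advance.
Runoff: Option 4 is ranked above Option 1 on 51 ballots, Option 1 above Option 4 on 55.

Option 1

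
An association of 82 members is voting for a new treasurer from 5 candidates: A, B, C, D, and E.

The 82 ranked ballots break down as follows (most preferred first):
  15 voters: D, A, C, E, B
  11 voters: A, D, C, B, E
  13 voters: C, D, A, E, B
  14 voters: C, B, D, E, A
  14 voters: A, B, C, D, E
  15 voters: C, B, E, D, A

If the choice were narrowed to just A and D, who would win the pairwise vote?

D

A is ranked above D on 25 ballots; D above A on 57.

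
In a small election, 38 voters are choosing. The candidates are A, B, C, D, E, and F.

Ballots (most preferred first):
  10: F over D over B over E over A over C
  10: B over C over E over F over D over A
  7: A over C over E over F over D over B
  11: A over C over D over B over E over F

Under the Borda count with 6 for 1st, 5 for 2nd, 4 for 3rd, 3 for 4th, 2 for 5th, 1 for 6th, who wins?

C

A: 10×2 + 10×1 + 7×6 + 11×6 = 138
B: 10×4 + 10×6 + 7×1 + 11×3 = 140
C: 10×1 + 10×5 + 7×5 + 11×5 = 150
D: 10×5 + 10×2 + 7×2 + 11×4 = 128
E: 10×3 + 10×4 + 7×4 + 11×2 = 120
F: 10×6 + 10×3 + 7×3 + 11×1 = 122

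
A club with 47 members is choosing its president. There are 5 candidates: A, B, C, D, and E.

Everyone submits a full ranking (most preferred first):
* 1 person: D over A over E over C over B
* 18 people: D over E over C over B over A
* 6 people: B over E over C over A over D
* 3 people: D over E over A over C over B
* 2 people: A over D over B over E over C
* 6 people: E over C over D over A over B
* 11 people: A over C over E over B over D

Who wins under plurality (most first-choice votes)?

D

First-place votes: A 13, B 6, C 0, D 22, E 6.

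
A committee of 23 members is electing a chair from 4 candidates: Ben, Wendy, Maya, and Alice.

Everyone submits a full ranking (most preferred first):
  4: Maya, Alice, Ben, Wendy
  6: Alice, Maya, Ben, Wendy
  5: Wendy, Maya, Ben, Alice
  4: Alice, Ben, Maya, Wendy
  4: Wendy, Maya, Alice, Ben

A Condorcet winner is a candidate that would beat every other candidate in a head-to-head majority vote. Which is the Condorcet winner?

Maya

Maya vs Ben: 19–4
Maya vs Wendy: 14–9
Maya vs Alice: 13–10
Maya beats every other candidate.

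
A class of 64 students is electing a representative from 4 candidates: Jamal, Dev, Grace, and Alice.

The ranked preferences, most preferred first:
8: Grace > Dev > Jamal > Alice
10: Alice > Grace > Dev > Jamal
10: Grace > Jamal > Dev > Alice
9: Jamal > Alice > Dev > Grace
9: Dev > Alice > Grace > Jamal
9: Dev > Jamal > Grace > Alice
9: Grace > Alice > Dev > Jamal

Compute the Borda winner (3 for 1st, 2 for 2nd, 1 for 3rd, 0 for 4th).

Grace

Jamal: 8×1 + 10×0 + 10×2 + 9×3 + 9×0 + 9×2 + 9×0 = 73
Dev: 8×2 + 10×1 + 10×1 + 9×1 + 9×3 + 9×3 + 9×1 = 108
Grace: 8×3 + 10×2 + 10×3 + 9×0 + 9×1 + 9×1 + 9×3 = 119
Alice: 8×0 + 10×3 + 10×0 + 9×2 + 9×2 + 9×0 + 9×2 = 84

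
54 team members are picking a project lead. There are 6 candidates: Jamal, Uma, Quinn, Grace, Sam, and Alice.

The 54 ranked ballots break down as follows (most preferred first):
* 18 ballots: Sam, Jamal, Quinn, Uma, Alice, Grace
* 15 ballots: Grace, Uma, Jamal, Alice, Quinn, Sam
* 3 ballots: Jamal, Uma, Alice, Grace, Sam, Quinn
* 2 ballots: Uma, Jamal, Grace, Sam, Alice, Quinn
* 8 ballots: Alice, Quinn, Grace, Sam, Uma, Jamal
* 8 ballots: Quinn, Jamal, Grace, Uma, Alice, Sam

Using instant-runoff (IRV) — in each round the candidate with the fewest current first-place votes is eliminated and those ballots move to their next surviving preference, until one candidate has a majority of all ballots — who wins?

Grace

Round 1: Jamal 3, Uma 2, Quinn 8, Grace 15, Sam 18, Alice 8. Uma eliminated.
Round 2: Jamal 5, Quinn 8, Grace 15, Sam 18, Alice 8. Jamal eliminated.
Round 3: Quinn 8, Grace 17, Sam 18, Alice 11. Quinn eliminated.
Round 4: Grace 25, Sam 18, Alice 11. Alice eliminated.
Round 5: Grace 36, Sam 18. Grace has a majority (≥28).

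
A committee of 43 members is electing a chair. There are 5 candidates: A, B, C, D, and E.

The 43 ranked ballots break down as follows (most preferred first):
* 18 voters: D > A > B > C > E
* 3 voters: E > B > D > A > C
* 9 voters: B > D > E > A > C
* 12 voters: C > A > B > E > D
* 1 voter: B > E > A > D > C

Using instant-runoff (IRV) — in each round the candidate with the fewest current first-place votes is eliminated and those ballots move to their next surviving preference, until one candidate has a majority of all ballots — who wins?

B

Round 1: A 0, B 10, C 12, D 18, E 3. A eliminated.
Round 2: B 10, C 12, D 18, E 3. E eliminated.
Round 3: B 13, C 12, D 18. C eliminated.
Round 4: B 25, D 18. B has a majority (≥22).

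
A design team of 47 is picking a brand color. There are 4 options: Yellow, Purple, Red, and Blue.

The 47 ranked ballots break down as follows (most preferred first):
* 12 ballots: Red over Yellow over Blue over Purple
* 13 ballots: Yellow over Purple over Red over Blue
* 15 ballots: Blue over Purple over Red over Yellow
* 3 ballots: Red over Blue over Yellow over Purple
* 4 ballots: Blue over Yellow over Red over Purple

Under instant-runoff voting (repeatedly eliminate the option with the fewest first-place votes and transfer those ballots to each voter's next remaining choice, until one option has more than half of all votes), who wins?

Round 1: Yellow 13, Purple 0, Red 15, Blue 19. Purple eliminated.
Round 2: Yellow 13, Red 15, Blue 19. Yellow eliminated.
Round 3: Red 28, Blue 19. Red has a majority (≥24).

Red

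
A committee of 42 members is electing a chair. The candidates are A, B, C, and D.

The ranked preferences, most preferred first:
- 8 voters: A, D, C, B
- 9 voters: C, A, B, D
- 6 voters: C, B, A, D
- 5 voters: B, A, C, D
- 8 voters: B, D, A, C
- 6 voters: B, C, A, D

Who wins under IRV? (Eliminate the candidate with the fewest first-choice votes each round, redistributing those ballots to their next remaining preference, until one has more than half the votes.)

C

Round 1: A 8, B 19, C 15, D 0. D eliminated.
Round 2: A 8, B 19, C 15. A eliminated.
Round 3: B 19, C 23. C has a majority (≥22).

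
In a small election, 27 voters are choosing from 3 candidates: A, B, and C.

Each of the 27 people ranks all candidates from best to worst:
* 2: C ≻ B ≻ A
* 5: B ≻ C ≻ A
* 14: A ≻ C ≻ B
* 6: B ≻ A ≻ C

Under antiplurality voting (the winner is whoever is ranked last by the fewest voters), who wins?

C

Last-place votes: A 7, B 14, C 6.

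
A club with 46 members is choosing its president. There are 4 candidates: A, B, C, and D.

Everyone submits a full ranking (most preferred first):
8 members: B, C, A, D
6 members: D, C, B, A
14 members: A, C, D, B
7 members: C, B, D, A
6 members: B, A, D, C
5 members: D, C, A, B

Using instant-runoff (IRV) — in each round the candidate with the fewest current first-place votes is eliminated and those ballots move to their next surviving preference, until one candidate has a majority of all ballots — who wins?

B

Round 1: A 14, B 14, C 7, D 11. C eliminated.
Round 2: A 14, B 21, D 11. D eliminated.
Round 3: A 19, B 27. B has a majority (≥24).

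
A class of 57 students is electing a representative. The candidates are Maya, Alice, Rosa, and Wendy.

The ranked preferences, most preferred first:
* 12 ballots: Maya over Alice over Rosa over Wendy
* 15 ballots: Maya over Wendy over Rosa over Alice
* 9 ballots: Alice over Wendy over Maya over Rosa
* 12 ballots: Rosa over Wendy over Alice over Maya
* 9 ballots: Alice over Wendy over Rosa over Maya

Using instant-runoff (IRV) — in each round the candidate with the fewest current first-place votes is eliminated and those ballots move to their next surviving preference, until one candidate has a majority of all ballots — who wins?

Alice

Round 1: Maya 27, Alice 18, Rosa 12, Wendy 0. Wendy eliminated.
Round 2: Maya 27, Alice 18, Rosa 12. Rosa eliminated.
Round 3: Maya 27, Alice 30. Alice has a majority (≥29).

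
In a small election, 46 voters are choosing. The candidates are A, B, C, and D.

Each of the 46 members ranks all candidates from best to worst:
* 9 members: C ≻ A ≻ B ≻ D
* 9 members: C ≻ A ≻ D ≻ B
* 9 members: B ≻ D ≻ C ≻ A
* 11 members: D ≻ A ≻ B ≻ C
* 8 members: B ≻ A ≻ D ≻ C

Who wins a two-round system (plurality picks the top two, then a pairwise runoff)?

Round 1 first-place votes: A 0, B 17, C 18, D 11. C and B advance.
Runoff: C is ranked above B on 18 ballots, B above C on 28.

B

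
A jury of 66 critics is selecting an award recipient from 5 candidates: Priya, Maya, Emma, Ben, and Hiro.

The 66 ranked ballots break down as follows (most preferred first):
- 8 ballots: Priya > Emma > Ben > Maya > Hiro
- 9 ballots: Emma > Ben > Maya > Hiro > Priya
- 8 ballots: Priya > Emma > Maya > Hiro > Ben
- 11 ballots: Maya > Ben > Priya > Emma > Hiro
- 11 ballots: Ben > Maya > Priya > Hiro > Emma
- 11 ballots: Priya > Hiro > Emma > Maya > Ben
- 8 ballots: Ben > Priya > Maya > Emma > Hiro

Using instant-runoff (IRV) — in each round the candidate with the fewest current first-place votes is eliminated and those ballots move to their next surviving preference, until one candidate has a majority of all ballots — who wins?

Ben

Round 1: Priya 27, Maya 11, Emma 9, Ben 19, Hiro 0. Hiro eliminated.
Round 2: Priya 27, Maya 11, Emma 9, Ben 19. Emma eliminated.
Round 3: Priya 27, Maya 11, Ben 28. Maya eliminated.
Round 4: Priya 27, Ben 39. Ben has a majority (≥34).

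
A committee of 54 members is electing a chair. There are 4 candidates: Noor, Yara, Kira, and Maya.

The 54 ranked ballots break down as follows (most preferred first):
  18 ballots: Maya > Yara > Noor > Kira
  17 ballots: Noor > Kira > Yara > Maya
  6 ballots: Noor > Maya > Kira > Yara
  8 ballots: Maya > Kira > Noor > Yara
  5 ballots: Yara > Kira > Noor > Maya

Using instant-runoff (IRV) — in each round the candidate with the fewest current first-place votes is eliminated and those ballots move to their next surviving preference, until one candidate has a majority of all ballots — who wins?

Noor

Round 1: Noor 23, Yara 5, Kira 0, Maya 26. Kira eliminated.
Round 2: Noor 23, Yara 5, Maya 26. Yara eliminated.
Round 3: Noor 28, Maya 26. Noor has a majority (≥28).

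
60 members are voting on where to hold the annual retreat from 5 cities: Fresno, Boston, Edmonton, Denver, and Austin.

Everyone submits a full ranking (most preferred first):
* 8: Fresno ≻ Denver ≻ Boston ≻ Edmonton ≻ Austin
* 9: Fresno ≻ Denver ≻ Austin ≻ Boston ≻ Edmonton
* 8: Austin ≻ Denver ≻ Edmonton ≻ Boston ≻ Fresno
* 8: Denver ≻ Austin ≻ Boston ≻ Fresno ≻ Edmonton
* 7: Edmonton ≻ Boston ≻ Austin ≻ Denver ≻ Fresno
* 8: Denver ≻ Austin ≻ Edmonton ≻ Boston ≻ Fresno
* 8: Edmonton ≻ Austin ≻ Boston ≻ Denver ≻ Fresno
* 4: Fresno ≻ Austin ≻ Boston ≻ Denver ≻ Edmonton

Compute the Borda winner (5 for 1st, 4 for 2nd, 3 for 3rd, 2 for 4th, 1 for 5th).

Denver

Fresno: 8×5 + 9×5 + 8×1 + 8×2 + 7×1 + 8×1 + 8×1 + 4×5 = 152
Boston: 8×3 + 9×2 + 8×2 + 8×3 + 7×4 + 8×2 + 8×3 + 4×3 = 162
Edmonton: 8×2 + 9×1 + 8×3 + 8×1 + 7×5 + 8×3 + 8×5 + 4×1 = 160
Denver: 8×4 + 9×4 + 8×4 + 8×5 + 7×2 + 8×5 + 8×2 + 4×2 = 218
Austin: 8×1 + 9×3 + 8×5 + 8×4 + 7×3 + 8×4 + 8×4 + 4×4 = 208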